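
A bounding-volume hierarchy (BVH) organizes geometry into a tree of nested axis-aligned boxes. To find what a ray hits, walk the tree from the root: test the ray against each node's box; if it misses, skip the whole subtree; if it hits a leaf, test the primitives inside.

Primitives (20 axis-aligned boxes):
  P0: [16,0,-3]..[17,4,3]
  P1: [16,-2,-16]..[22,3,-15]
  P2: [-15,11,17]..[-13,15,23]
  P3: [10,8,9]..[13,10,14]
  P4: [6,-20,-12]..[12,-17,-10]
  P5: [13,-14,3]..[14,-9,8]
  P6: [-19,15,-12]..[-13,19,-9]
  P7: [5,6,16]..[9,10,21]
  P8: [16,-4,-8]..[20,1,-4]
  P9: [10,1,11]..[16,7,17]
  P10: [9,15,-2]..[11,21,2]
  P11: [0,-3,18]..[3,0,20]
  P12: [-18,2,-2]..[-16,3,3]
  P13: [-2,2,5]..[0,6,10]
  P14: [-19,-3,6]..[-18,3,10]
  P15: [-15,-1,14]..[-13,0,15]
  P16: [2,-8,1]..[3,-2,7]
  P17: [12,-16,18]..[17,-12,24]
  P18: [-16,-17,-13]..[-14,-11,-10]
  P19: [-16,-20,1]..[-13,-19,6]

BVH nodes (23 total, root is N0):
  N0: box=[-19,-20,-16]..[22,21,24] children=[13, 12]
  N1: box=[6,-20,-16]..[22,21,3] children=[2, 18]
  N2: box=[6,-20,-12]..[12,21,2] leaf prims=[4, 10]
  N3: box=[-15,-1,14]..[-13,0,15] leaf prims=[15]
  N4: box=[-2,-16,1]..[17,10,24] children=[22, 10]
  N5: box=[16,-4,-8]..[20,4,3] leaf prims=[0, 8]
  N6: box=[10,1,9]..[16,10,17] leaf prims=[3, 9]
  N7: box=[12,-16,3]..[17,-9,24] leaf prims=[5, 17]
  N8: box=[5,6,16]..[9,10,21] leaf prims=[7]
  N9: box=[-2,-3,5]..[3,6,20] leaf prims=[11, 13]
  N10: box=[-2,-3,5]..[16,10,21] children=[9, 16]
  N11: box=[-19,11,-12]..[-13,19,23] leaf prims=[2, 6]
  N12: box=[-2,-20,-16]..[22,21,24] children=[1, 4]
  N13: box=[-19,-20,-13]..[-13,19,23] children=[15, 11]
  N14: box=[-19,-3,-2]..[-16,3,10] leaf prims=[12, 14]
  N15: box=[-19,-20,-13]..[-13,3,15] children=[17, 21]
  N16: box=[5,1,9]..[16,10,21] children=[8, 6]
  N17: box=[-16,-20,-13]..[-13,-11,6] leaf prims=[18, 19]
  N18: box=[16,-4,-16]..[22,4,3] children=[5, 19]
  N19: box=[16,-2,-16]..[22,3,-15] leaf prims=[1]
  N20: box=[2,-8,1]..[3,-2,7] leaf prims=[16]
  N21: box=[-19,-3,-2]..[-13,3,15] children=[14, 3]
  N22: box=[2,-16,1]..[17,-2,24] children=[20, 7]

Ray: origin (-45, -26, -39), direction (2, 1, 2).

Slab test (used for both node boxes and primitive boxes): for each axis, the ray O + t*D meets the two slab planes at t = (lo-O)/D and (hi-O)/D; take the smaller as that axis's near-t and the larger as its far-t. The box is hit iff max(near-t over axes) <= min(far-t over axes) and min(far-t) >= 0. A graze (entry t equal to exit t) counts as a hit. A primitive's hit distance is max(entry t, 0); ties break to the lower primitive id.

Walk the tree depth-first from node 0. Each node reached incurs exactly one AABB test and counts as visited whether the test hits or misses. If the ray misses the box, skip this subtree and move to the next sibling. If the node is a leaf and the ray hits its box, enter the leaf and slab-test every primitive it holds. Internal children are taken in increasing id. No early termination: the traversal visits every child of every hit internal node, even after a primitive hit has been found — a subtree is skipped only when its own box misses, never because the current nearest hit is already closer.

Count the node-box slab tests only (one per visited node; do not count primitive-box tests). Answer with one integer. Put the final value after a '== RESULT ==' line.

Walk:
N0 x:[13,67/2] y:[6,47] z:[23/2,63/2] -> hit [13,63/2], descend [12, 13]
  N12 x:[43/2,67/2] y:[6,47] z:[23/2,63/2] -> hit [43/2,63/2], descend [1, 4]
    N1 x:[51/2,67/2] y:[6,47] z:[23/2,21] -> miss, prune
    N4 x:[43/2,31] y:[10,36] z:[20,63/2] -> hit [43/2,31], descend [10, 22]
      N10 x:[43/2,61/2] y:[23,36] z:[22,30] -> hit [23,30], descend [9, 16]
        N9 x:[43/2,24] y:[23,32] z:[22,59/2] -> hit [23,24] leaf, test {P11(miss), P13(miss)}
        N16 x:[25,61/2] y:[27,36] z:[24,30] -> hit [27,30], descend [6, 8]
          N6 x:[55/2,61/2] y:[27,36] z:[24,28] -> hit [55/2,28] leaf, test {P3(miss), P9@t=55/2}
          N8 x:[25,27] y:[32,36] z:[55/2,30] -> miss, prune
      N22 x:[47/2,31] y:[10,24] z:[20,63/2] -> hit [47/2,24], descend [7, 20]
        N7 x:[57/2,31] y:[10,17] z:[21,63/2] -> miss, prune
        N20 x:[47/2,24] y:[18,24] z:[20,23] -> miss, prune
  N13 x:[13,16] y:[6,45] z:[13,31] -> hit [13,16], descend [11, 15]
    N11 x:[13,16] y:[37,45] z:[27/2,31] -> miss, prune
    N15 x:[13,16] y:[6,29] z:[13,27] -> hit [13,16], descend [17, 21]
      N17 x:[29/2,16] y:[6,15] z:[13,45/2] -> hit [29/2,15] leaf, test {P18@t=29/2, P19(miss)}
      N21 x:[13,16] y:[23,29] z:[37/2,27] -> miss, prune

Summary -> nodes [0, 12, 1, 4, 10, 9, 16, 6, 8, 22, 7, 20, 13, 11, 15, 17, 21]; box-tests=17; leaf-entries=3; first=P18

== RESULT ==
17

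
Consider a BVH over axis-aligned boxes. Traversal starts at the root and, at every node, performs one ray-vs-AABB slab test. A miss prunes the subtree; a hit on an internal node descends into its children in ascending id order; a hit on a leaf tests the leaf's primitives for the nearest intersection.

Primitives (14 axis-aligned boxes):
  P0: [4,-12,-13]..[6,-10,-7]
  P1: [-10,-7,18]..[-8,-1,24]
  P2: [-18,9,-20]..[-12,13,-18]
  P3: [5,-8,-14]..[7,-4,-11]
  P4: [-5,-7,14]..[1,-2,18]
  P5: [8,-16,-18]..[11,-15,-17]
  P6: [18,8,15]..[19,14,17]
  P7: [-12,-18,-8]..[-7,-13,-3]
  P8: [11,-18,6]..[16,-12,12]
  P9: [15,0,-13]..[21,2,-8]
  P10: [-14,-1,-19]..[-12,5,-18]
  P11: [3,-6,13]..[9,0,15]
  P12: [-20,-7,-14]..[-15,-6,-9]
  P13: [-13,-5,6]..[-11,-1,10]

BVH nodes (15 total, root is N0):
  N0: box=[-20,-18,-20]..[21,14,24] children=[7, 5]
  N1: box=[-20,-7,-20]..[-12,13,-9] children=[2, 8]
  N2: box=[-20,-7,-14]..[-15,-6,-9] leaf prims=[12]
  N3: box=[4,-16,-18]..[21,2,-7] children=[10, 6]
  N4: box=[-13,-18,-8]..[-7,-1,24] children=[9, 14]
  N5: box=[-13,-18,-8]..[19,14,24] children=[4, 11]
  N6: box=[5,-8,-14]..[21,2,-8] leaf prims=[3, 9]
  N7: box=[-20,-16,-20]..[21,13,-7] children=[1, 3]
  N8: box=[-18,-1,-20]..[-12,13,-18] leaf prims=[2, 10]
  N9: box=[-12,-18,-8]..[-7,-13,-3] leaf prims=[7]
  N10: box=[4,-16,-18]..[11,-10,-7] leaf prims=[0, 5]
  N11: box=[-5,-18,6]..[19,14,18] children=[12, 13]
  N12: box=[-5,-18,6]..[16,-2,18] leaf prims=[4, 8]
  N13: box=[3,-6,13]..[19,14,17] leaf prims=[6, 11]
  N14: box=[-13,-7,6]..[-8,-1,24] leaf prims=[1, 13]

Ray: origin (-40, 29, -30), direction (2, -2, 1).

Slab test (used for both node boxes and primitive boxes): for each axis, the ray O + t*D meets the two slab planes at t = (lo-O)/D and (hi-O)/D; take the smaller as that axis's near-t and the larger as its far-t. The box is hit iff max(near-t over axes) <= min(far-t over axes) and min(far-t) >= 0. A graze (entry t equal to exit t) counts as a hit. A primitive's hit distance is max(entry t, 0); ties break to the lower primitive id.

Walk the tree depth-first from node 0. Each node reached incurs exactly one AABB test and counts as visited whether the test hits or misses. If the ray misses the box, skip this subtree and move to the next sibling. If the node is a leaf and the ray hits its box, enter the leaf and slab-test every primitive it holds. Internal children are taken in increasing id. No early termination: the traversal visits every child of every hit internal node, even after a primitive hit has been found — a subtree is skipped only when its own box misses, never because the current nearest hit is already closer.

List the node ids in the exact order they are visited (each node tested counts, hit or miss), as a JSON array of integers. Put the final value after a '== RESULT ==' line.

Trace the traversal:
N0 x:[10,61/2] y:[15/2,47/2] z:[10,54] -> hit [10,47/2], descend [5, 7]
  N5 x:[27/2,59/2] y:[15/2,47/2] z:[22,54] -> hit [22,47/2], descend [4, 11]
    N4 x:[27/2,33/2] y:[15,47/2] z:[22,54] -> miss, prune
    N11 x:[35/2,59/2] y:[15/2,47/2] z:[36,48] -> miss, prune
  N7 x:[10,61/2] y:[8,45/2] z:[10,23] -> hit [10,45/2], descend [1, 3]
    N1 x:[10,14] y:[8,18] z:[10,21] -> hit [10,14], descend [2, 8]
      N2 x:[10,25/2] y:[35/2,18] z:[16,21] -> miss, prune
      N8 x:[11,14] y:[8,15] z:[10,12] -> hit [11,12] leaf, test {P2(miss), P10(miss)}
    N3 x:[22,61/2] y:[27/2,45/2] z:[12,23] -> hit [22,45/2], descend [6, 10]
      N6 x:[45/2,61/2] y:[27/2,37/2] z:[16,22] -> miss, prune
      N10 x:[22,51/2] y:[39/2,45/2] z:[12,23] -> hit [22,45/2] leaf, test {P0(miss), P5(miss)}

Visited [0, 5, 4, 11, 7, 1, 2, 8, 3, 6, 10]. Tests: 11 box, 2 leaf. Nearest: miss.

== RESULT ==
[0, 5, 4, 11, 7, 1, 2, 8, 3, 6, 10]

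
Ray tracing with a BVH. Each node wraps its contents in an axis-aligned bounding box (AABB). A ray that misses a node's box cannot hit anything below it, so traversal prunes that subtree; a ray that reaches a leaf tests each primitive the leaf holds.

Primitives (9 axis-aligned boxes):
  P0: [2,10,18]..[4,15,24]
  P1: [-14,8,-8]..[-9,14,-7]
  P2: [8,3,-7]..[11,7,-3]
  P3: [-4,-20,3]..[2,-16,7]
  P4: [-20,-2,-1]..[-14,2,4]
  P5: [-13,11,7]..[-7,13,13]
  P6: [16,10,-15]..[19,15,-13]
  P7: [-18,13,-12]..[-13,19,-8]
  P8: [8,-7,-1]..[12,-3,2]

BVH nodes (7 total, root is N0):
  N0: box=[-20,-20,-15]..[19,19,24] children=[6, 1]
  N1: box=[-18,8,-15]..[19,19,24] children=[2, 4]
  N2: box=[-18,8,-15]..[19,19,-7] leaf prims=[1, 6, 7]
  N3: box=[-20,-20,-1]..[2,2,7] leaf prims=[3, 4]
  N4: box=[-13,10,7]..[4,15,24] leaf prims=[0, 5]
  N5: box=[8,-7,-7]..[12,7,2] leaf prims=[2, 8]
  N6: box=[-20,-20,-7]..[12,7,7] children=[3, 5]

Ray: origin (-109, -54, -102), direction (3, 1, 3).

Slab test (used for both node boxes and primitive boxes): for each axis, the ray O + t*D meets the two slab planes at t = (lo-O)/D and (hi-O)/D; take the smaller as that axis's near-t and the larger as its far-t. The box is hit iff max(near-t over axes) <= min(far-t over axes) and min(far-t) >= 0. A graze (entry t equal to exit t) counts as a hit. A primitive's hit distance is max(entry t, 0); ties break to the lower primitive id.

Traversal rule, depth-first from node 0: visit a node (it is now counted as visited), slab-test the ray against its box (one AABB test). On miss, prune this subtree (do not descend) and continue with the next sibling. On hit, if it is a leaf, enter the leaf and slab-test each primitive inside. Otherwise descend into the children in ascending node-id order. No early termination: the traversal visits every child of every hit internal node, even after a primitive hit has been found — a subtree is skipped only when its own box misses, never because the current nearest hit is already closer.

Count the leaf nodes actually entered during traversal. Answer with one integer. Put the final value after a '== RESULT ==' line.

Walk:
N0 x:[89/3,128/3] y:[34,73] z:[29,42] -> hit [34,42], descend [1, 6]
  N1 x:[91/3,128/3] y:[62,73] z:[29,42] -> miss, prune
  N6 x:[89/3,121/3] y:[34,61] z:[95/3,109/3] -> hit [34,109/3], descend [3, 5]
    N3 x:[89/3,37] y:[34,56] z:[101/3,109/3] -> hit [34,109/3] leaf, test {P3@t=35, P4(miss)}
    N5 x:[39,121/3] y:[47,61] z:[95/3,104/3] -> miss, prune

order=[0, 1, 6, 3, 5]  |boxes|=5  |leaves|=1  hit=P3

== RESULT ==
1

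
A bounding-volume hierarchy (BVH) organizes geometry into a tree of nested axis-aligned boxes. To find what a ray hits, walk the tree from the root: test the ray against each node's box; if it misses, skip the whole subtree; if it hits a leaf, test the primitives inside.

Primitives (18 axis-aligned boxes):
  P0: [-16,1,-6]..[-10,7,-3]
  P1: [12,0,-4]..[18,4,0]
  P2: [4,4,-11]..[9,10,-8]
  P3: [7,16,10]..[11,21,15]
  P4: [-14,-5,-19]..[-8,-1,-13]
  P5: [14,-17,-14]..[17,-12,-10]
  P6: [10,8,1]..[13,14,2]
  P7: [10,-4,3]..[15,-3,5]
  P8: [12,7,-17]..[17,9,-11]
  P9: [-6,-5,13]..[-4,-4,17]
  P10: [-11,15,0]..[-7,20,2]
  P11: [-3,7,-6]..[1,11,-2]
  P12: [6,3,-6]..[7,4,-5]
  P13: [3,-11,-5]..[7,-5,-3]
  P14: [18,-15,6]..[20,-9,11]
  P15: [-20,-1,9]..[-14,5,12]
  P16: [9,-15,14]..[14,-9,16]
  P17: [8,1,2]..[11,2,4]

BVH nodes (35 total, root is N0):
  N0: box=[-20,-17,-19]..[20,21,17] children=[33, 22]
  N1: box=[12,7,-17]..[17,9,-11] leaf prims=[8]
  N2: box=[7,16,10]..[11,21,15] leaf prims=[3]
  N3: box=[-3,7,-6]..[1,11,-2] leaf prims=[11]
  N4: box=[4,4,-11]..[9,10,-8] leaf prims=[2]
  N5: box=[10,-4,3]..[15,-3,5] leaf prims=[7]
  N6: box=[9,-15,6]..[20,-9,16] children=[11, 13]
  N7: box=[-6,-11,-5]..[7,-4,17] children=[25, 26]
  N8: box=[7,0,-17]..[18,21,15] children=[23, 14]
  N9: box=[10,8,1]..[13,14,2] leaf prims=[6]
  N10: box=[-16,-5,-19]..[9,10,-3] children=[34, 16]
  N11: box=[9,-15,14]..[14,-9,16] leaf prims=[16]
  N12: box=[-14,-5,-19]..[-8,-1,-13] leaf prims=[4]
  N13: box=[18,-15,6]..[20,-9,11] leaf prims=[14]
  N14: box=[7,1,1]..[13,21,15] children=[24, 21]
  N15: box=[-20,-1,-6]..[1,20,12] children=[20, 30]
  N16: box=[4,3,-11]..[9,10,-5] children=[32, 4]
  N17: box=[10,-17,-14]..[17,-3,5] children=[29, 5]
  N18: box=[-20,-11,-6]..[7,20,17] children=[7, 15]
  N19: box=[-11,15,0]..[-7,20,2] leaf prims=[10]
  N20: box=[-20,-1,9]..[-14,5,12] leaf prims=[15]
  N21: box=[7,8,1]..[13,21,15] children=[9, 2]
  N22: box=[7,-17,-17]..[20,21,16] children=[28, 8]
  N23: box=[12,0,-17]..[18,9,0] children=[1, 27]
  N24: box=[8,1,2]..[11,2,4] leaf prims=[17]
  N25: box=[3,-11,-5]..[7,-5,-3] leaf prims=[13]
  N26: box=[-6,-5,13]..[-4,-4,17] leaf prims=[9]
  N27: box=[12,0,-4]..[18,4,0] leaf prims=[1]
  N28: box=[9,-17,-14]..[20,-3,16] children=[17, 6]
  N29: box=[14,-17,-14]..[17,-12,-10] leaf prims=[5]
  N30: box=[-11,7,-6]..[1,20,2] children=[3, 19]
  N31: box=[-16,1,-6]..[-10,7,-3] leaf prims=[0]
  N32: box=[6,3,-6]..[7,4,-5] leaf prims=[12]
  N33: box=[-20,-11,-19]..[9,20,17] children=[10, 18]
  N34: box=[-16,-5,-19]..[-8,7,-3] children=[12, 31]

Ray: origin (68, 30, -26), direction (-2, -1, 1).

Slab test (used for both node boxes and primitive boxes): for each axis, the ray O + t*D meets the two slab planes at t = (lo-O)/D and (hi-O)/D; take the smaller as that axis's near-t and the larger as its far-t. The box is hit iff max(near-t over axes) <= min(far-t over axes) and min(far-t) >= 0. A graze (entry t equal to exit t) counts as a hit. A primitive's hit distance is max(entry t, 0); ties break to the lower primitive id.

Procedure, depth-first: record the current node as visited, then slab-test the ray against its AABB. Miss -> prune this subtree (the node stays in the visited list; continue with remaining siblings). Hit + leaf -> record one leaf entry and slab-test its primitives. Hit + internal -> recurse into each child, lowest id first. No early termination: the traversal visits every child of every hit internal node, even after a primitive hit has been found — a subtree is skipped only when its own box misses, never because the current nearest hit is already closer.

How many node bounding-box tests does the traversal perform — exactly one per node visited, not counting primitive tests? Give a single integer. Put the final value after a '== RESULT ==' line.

Traverse from the root:
N0 x:[24,44] y:[9,47] z:[7,43] -> hit [24,43], descend [22, 33]
  N22 x:[24,61/2] y:[9,47] z:[9,42] -> hit [24,61/2], descend [8, 28]
    N8 x:[25,61/2] y:[9,30] z:[9,41] -> hit [25,30], descend [14, 23]
      N14 x:[55/2,61/2] y:[9,29] z:[27,41] -> hit [55/2,29], descend [21, 24]
        N21 x:[55/2,61/2] y:[9,22] z:[27,41] -> miss, prune
        N24 x:[57/2,30] y:[28,29] z:[28,30] -> hit [57/2,29] leaf, test {P17@t=57/2}
      N23 x:[25,28] y:[21,30] z:[9,26] -> hit [25,26], descend [1, 27]
        N1 x:[51/2,28] y:[21,23] z:[9,15] -> miss, prune
        N27 x:[25,28] y:[26,30] z:[22,26] -> hit [26,26] leaf, test {P1@t=26}
    N28 x:[24,59/2] y:[33,47] z:[12,42] -> miss, prune
  N33 x:[59/2,44] y:[10,41] z:[7,43] -> hit [59/2,41], descend [10, 18]
    N10 x:[59/2,42] y:[20,35] z:[7,23] -> miss, prune
    N18 x:[61/2,44] y:[10,41] z:[20,43] -> hit [61/2,41], descend [7, 15]
      N7 x:[61/2,37] y:[34,41] z:[21,43] -> hit [34,37], descend [25, 26]
        N25 x:[61/2,65/2] y:[35,41] z:[21,23] -> miss, prune
        N26 x:[36,37] y:[34,35] z:[39,43] -> miss, prune
      N15 x:[67/2,44] y:[10,31] z:[20,38] -> miss, prune

Visited [0, 22, 8, 14, 21, 24, 23, 1, 27, 28, 33, 10, 18, 7, 25, 26, 15]. Tests: 17 box, 2 leaf. Nearest: P1.

== RESULT ==
17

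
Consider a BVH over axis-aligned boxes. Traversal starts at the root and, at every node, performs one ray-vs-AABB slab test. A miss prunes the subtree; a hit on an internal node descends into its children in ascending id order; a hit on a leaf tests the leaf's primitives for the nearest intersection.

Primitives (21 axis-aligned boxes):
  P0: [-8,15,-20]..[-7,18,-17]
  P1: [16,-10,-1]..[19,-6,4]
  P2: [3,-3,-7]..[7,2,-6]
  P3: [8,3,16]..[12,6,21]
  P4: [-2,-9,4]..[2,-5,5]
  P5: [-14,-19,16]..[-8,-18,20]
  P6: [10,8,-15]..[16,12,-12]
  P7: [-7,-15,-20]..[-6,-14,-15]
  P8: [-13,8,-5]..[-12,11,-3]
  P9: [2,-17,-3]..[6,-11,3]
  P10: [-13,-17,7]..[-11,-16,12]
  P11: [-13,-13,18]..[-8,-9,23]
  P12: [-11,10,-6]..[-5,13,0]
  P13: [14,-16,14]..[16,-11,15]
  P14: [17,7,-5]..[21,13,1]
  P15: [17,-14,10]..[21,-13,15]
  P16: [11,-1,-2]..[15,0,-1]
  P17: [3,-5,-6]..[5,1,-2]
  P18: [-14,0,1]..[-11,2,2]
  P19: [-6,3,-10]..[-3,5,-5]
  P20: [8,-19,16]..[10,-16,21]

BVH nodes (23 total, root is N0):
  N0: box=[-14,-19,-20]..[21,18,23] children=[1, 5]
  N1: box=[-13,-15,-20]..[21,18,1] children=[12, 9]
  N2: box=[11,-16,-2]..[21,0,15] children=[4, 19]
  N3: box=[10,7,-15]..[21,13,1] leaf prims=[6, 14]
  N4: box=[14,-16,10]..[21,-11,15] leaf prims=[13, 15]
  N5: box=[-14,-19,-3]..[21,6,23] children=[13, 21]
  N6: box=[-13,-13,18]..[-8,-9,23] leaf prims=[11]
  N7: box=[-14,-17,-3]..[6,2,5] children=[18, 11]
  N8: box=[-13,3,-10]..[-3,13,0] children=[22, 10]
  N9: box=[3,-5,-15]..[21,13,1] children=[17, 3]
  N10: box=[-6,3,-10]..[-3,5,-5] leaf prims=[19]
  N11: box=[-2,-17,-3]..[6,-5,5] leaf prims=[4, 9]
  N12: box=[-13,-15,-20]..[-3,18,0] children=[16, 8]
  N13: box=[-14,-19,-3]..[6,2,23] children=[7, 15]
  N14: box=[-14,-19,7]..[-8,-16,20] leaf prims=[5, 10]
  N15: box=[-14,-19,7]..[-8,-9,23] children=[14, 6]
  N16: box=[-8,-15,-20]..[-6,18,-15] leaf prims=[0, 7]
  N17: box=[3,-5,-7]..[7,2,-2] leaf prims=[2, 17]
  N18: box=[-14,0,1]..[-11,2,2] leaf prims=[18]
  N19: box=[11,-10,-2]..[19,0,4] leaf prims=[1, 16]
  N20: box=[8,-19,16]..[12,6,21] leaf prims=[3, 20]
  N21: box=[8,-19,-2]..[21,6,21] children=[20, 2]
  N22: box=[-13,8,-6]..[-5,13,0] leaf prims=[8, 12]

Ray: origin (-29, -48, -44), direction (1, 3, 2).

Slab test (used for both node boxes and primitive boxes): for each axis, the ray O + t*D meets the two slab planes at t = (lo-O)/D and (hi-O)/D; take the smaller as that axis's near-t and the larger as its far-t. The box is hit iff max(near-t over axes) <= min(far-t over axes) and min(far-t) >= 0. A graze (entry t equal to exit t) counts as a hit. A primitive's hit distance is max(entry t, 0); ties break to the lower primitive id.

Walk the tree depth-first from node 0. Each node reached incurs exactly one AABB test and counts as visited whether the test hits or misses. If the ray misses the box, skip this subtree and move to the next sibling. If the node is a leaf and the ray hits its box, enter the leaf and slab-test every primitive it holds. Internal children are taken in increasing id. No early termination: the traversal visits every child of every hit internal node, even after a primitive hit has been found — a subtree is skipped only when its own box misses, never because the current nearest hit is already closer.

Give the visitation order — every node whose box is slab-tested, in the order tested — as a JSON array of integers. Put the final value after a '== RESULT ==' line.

Traverse from the root:
N0 x:[15,50] y:[29/3,22] z:[12,67/2] -> hit [15,22], descend [1, 5]
  N1 x:[16,50] y:[11,22] z:[12,45/2] -> hit [16,22], descend [9, 12]
    N9 x:[32,50] y:[43/3,61/3] z:[29/2,45/2] -> miss, prune
    N12 x:[16,26] y:[11,22] z:[12,22] -> hit [16,22], descend [8, 16]
      N8 x:[16,26] y:[17,61/3] z:[17,22] -> hit [17,61/3], descend [10, 22]
        N10 x:[23,26] y:[17,53/3] z:[17,39/2] -> miss, prune
        N22 x:[16,24] y:[56/3,61/3] z:[19,22] -> hit [19,61/3] leaf, test {P8(miss), P12@t=58/3}
      N16 x:[21,23] y:[11,22] z:[12,29/2] -> miss, prune
  N5 x:[15,50] y:[29/3,18] z:[41/2,67/2] -> miss, prune

9 AABB tests over nodes [0, 1, 9, 12, 8, 10, 22, 16, 5]; 1 leaf entered; closest P12.

== RESULT ==
[0, 1, 9, 12, 8, 10, 22, 16, 5]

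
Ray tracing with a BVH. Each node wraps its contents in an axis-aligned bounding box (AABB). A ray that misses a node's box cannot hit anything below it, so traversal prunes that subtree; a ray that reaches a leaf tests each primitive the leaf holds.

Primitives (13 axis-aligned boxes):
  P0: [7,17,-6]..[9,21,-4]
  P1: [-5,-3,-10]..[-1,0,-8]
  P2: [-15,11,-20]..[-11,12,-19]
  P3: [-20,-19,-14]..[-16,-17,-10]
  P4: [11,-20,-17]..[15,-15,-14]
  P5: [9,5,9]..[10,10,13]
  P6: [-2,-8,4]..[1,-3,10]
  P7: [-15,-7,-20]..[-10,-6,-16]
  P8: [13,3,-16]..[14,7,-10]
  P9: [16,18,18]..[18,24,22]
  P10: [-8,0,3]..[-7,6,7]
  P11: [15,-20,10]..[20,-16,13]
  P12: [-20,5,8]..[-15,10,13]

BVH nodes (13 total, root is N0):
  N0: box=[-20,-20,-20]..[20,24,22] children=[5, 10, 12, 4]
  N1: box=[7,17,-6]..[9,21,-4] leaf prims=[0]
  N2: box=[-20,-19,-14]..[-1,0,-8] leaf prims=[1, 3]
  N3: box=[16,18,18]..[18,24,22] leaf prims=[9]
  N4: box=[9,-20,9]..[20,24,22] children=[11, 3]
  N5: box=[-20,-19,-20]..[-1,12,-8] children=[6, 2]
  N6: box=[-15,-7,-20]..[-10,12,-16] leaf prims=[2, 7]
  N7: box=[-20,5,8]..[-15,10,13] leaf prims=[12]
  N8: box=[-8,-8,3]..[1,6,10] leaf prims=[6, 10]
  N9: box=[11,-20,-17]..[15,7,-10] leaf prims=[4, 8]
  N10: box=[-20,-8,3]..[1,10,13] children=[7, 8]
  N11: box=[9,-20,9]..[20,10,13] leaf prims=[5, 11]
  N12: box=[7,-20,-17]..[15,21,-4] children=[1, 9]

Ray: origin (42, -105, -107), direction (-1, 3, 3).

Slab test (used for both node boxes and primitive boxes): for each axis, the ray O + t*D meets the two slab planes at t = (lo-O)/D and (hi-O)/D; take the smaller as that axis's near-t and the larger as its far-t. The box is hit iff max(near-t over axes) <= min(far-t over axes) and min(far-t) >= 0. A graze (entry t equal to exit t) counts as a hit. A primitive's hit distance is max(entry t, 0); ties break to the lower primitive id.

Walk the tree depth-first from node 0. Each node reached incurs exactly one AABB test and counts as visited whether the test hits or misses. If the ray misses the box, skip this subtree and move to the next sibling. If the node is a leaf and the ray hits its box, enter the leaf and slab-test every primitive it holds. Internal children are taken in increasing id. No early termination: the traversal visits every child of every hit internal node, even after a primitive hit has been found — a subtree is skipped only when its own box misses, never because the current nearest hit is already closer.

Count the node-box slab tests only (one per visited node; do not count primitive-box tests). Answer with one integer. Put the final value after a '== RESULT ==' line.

Traverse from the root:
N0 x:[22,62] y:[85/3,43] z:[29,43] -> hit [29,43], descend [4, 5, 10, 12]
  N4 x:[22,33] y:[85/3,43] z:[116/3,43] -> miss, prune
  N5 x:[43,62] y:[86/3,39] z:[29,33] -> miss, prune
  N10 x:[41,62] y:[97/3,115/3] z:[110/3,40] -> miss, prune
  N12 x:[27,35] y:[85/3,42] z:[30,103/3] -> hit [30,103/3], descend [1, 9]
    N1 x:[33,35] y:[122/3,42] z:[101/3,103/3] -> miss, prune
    N9 x:[27,31] y:[85/3,112/3] z:[30,97/3] -> hit [30,31] leaf, test {P4@t=30, P8(miss)}

Visited [0, 4, 5, 10, 12, 1, 9]. Tests: 7 box, 1 leaf. Nearest: P4.

== RESULT ==
7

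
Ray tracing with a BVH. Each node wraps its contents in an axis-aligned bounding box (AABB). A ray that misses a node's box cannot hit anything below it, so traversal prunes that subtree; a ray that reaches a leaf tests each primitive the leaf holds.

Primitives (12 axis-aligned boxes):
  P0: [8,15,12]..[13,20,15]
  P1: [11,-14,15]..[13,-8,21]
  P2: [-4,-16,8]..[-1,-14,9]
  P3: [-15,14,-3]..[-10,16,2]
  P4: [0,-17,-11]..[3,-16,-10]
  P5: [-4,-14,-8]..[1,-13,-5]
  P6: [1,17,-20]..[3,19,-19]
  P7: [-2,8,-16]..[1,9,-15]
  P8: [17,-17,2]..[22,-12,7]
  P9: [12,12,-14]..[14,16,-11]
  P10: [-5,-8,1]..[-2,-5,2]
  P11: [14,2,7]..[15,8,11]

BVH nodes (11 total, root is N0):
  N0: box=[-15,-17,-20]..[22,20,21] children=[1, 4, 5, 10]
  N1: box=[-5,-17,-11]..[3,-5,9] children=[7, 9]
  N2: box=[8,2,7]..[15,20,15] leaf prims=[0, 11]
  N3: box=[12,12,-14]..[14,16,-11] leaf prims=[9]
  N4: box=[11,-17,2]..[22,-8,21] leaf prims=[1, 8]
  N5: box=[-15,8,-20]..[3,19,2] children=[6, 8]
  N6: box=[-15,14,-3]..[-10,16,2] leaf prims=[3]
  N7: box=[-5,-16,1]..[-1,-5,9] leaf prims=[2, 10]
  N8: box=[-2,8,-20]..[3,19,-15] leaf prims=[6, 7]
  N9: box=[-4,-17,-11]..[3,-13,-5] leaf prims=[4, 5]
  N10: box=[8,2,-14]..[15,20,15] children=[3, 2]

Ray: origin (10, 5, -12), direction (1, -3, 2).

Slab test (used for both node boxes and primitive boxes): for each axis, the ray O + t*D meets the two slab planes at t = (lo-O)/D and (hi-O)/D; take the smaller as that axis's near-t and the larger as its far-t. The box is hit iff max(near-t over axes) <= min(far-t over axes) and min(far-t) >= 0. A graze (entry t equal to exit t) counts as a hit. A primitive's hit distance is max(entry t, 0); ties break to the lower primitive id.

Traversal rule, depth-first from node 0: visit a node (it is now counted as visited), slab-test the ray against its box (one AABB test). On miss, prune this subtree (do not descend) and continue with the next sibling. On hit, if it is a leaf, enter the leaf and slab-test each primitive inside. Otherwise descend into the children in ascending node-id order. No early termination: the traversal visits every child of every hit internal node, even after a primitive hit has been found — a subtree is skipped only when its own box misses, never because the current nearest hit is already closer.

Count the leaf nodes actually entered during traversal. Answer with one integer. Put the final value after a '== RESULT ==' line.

Walk:
N0 x:[-25,12] y:[-5,22/3] z:[-4,33/2] -> hit [-4,22/3], descend [1, 4, 5, 10]
  N1 x:[-15,-7] y:[10/3,22/3] z:[1/2,21/2] -> miss, prune
  N4 x:[1,12] y:[13/3,22/3] z:[7,33/2] -> hit [7,22/3] leaf, test {P1(miss), P8@t=7}
  N5 x:[-25,-7] y:[-14/3,-1] z:[-4,7] -> miss, prune
  N10 x:[-2,5] y:[-5,1] z:[-1,27/2] -> hit [-1,1], descend [2, 3]
    N2 x:[-2,5] y:[-5,1] z:[19/2,27/2] -> miss, prune
    N3 x:[2,4] y:[-11/3,-7/3] z:[-1,1/2] -> miss, prune

Summary -> nodes [0, 1, 4, 5, 10, 2, 3]; box-tests=7; leaf-entries=1; first=P8

== RESULT ==
1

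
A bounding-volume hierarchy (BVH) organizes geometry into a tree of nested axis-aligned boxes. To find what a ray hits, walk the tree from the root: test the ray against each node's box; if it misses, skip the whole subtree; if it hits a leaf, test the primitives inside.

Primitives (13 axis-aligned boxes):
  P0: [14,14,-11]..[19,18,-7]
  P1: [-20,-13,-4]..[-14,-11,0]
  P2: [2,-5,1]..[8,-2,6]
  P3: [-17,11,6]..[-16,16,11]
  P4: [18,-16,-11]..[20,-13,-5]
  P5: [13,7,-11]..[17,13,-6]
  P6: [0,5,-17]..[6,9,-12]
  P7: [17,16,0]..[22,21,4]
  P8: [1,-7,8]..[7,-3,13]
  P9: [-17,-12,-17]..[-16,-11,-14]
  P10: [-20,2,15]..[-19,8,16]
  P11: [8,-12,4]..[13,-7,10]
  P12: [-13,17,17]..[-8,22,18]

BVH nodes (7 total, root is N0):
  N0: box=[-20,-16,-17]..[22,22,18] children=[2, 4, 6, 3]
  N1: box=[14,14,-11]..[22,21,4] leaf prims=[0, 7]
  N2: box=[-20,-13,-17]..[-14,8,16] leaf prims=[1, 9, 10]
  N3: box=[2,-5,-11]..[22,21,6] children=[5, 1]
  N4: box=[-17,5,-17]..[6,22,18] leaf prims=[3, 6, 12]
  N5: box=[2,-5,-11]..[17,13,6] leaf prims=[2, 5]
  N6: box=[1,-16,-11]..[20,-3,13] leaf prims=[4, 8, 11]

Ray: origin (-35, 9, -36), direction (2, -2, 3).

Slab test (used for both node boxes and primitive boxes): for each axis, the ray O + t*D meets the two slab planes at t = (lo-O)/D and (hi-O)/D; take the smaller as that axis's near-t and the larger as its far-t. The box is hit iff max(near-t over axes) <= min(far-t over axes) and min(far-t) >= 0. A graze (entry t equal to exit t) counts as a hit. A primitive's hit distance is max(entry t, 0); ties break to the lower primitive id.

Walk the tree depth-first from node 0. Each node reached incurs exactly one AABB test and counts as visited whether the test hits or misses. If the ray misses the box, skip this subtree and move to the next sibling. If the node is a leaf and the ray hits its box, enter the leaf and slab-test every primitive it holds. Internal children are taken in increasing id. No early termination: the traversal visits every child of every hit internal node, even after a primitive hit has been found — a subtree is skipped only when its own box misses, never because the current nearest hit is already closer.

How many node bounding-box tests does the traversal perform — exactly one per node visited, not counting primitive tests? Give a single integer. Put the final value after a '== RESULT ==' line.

Trace the traversal:
N0 x:[15/2,57/2] y:[-13/2,25/2] z:[19/3,18] -> hit [15/2,25/2], descend [2, 3, 4, 6]
  N2 x:[15/2,21/2] y:[1/2,11] z:[19/3,52/3] -> hit [15/2,21/2] leaf, test {P1(miss), P9(miss), P10(miss)}
  N3 x:[37/2,57/2] y:[-6,7] z:[25/3,14] -> miss, prune
  N4 x:[9,41/2] y:[-13/2,2] z:[19/3,18] -> miss, prune
  N6 x:[18,55/2] y:[6,25/2] z:[25/3,49/3] -> miss, prune

Summary -> nodes [0, 2, 3, 4, 6]; box-tests=5; leaf-entries=1; first=miss

== RESULT ==
5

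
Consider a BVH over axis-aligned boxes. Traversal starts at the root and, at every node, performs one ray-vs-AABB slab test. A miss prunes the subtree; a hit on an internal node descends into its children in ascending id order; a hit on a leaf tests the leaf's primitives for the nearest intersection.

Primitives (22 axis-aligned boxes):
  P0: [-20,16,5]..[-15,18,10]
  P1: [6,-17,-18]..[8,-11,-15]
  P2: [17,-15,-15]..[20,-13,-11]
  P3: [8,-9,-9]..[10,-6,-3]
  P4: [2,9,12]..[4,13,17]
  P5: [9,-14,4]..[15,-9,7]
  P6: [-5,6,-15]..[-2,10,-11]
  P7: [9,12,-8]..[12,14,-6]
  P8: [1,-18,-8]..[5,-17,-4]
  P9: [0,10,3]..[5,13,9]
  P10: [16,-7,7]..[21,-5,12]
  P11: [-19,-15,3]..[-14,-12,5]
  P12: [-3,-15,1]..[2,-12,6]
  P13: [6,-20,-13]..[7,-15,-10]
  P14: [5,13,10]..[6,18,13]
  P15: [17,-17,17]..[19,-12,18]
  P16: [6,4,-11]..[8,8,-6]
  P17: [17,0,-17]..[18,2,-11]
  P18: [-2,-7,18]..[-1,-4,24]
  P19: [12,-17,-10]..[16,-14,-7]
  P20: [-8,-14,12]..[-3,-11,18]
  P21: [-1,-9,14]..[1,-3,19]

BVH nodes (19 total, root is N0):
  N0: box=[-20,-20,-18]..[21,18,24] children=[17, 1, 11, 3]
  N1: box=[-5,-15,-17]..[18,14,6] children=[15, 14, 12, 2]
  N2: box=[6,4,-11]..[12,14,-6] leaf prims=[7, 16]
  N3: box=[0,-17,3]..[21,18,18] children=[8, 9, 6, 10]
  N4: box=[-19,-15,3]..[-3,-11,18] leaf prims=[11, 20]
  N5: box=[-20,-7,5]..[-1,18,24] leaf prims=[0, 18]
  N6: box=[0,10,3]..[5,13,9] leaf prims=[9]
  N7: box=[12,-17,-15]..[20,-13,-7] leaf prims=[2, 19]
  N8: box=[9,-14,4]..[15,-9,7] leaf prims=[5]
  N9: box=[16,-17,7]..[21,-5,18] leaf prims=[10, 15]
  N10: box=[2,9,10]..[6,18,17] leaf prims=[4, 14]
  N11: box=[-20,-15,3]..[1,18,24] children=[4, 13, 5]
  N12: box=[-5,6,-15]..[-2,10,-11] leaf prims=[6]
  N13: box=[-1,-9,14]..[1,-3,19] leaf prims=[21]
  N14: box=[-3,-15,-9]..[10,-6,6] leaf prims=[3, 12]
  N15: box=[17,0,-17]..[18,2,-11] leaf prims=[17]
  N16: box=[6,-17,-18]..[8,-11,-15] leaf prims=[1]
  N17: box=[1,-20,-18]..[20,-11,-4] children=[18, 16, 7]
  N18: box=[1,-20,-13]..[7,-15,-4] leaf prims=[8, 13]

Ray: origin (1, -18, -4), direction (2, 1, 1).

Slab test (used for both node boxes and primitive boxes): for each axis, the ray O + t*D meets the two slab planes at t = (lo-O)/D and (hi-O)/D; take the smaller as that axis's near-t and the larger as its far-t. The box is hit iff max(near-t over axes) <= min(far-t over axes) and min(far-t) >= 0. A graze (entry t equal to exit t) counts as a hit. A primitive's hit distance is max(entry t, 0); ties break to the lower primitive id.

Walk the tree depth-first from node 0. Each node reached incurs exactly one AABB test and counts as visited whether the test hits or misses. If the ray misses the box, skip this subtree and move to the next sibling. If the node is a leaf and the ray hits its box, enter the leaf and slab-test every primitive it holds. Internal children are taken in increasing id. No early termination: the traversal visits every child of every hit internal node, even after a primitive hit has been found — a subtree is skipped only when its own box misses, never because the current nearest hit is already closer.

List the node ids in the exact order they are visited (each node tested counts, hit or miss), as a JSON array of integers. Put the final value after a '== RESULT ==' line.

Traverse from the root:
N0 x:[-21/2,10] y:[-2,36] z:[-14,28] -> hit [-2,10], descend [1, 3, 11, 17]
  N1 x:[-3,17/2] y:[3,32] z:[-13,10] -> hit [3,17/2], descend [2, 12, 14, 15]
    N2 x:[5/2,11/2] y:[22,32] z:[-7,-2] -> miss, prune
    N12 x:[-3,-3/2] y:[24,28] z:[-11,-7] -> miss, prune
    N14 x:[-2,9/2] y:[3,12] z:[-5,10] -> hit [3,9/2] leaf, test {P3(miss), P12(miss)}
    N15 x:[8,17/2] y:[18,20] z:[-13,-7] -> miss, prune
  N3 x:[-1/2,10] y:[1,36] z:[7,22] -> hit [7,10], descend [6, 8, 9, 10]
    N6 x:[-1/2,2] y:[28,31] z:[7,13] -> miss, prune
    N8 x:[4,7] y:[4,9] z:[8,11] -> miss, prune
    N9 x:[15/2,10] y:[1,13] z:[11,22] -> miss, prune
    N10 x:[1/2,5/2] y:[27,36] z:[14,21] -> miss, prune
  N11 x:[-21/2,0] y:[3,36] z:[7,28] -> miss, prune
  N17 x:[0,19/2] y:[-2,7] z:[-14,0] -> hit [0,0], descend [7, 16, 18]
    N7 x:[11/2,19/2] y:[1,5] z:[-11,-3] -> miss, prune
    N16 x:[5/2,7/2] y:[1,7] z:[-14,-11] -> miss, prune
    N18 x:[0,3] y:[-2,3] z:[-9,0] -> hit [0,0] leaf, test {P8@t=0, P13(miss)}

Visited [0, 1, 2, 12, 14, 15, 3, 6, 8, 9, 10, 11, 17, 7, 16, 18]. Tests: 16 box, 2 leaf. Nearest: P8.

== RESULT ==
[0, 1, 2, 12, 14, 15, 3, 6, 8, 9, 10, 11, 17, 7, 16, 18]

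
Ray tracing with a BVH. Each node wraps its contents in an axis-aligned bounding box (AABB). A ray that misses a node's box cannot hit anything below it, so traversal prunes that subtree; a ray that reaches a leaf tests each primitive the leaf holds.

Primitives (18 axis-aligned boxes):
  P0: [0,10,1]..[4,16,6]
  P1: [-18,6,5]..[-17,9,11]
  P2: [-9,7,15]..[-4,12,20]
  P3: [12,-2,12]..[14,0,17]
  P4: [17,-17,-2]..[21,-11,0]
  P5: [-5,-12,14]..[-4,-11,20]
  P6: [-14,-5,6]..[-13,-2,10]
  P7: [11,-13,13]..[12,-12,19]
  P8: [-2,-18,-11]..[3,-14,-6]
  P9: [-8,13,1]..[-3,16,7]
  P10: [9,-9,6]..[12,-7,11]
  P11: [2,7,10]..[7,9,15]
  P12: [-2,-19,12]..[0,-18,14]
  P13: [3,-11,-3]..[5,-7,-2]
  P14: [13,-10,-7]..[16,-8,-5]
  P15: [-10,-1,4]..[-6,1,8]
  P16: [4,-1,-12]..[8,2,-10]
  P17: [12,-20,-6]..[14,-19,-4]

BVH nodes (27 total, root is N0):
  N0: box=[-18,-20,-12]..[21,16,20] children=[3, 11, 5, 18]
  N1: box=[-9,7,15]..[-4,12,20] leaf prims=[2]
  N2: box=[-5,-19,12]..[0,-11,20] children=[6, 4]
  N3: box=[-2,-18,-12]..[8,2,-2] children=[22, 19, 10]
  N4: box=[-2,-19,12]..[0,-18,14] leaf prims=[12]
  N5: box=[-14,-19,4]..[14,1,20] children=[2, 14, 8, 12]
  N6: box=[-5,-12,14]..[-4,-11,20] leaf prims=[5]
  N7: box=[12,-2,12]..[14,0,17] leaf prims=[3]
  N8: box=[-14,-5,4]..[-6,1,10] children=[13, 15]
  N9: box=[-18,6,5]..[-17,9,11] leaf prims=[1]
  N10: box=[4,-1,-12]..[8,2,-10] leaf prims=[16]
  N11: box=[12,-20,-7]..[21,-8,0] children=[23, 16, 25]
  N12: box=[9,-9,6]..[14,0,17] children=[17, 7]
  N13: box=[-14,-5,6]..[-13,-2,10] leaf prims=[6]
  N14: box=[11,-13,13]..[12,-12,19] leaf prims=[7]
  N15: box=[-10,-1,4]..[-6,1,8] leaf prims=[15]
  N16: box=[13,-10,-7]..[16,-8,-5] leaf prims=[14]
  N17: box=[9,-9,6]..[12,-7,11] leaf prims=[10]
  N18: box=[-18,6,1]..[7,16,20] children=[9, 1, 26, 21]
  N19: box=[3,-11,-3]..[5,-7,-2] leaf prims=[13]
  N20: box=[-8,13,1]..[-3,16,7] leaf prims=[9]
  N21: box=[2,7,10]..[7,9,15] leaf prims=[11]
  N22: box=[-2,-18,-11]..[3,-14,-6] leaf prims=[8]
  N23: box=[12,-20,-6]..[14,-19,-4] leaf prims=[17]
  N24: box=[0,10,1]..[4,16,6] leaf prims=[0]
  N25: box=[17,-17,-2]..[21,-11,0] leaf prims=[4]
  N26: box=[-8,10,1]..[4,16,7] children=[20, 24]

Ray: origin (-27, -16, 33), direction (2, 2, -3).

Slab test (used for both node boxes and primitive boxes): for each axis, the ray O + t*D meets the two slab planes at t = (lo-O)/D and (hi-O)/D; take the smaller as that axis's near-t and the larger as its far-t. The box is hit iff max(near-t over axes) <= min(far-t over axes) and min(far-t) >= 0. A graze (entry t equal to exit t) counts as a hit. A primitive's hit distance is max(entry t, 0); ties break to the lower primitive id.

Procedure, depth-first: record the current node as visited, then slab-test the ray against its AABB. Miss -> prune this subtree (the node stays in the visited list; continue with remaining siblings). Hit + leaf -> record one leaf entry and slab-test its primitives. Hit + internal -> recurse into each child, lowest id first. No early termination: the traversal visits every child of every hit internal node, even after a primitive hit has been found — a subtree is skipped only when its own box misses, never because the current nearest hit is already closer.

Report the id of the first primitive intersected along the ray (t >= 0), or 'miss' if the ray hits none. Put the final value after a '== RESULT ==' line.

Walk:
N0 x:[9/2,24] y:[-2,16] z:[13/3,15] -> hit [9/2,15], descend [3, 5, 11, 18]
  N3 x:[25/2,35/2] y:[-1,9] z:[35/3,15] -> miss, prune
  N5 x:[13/2,41/2] y:[-3/2,17/2] z:[13/3,29/3] -> hit [13/2,17/2], descend [2, 8, 12, 14]
    N2 x:[11,27/2] y:[-3/2,5/2] z:[13/3,7] -> miss, prune
    N8 x:[13/2,21/2] y:[11/2,17/2] z:[23/3,29/3] -> hit [23/3,17/2], descend [13, 15]
      N13 x:[13/2,7] y:[11/2,7] z:[23/3,9] -> miss, prune
      N15 x:[17/2,21/2] y:[15/2,17/2] z:[25/3,29/3] -> hit [17/2,17/2] leaf, test {P15@t=17/2}
    N12 x:[18,41/2] y:[7/2,8] z:[16/3,9] -> miss, prune
    N14 x:[19,39/2] y:[3/2,2] z:[14/3,20/3] -> miss, prune
  N11 x:[39/2,24] y:[-2,4] z:[11,40/3] -> miss, prune
  N18 x:[9/2,17] y:[11,16] z:[13/3,32/3] -> miss, prune

11 AABB tests over nodes [0, 3, 5, 2, 8, 13, 15, 12, 14, 11, 18]; 1 leaf entered; closest P15.

== RESULT ==
15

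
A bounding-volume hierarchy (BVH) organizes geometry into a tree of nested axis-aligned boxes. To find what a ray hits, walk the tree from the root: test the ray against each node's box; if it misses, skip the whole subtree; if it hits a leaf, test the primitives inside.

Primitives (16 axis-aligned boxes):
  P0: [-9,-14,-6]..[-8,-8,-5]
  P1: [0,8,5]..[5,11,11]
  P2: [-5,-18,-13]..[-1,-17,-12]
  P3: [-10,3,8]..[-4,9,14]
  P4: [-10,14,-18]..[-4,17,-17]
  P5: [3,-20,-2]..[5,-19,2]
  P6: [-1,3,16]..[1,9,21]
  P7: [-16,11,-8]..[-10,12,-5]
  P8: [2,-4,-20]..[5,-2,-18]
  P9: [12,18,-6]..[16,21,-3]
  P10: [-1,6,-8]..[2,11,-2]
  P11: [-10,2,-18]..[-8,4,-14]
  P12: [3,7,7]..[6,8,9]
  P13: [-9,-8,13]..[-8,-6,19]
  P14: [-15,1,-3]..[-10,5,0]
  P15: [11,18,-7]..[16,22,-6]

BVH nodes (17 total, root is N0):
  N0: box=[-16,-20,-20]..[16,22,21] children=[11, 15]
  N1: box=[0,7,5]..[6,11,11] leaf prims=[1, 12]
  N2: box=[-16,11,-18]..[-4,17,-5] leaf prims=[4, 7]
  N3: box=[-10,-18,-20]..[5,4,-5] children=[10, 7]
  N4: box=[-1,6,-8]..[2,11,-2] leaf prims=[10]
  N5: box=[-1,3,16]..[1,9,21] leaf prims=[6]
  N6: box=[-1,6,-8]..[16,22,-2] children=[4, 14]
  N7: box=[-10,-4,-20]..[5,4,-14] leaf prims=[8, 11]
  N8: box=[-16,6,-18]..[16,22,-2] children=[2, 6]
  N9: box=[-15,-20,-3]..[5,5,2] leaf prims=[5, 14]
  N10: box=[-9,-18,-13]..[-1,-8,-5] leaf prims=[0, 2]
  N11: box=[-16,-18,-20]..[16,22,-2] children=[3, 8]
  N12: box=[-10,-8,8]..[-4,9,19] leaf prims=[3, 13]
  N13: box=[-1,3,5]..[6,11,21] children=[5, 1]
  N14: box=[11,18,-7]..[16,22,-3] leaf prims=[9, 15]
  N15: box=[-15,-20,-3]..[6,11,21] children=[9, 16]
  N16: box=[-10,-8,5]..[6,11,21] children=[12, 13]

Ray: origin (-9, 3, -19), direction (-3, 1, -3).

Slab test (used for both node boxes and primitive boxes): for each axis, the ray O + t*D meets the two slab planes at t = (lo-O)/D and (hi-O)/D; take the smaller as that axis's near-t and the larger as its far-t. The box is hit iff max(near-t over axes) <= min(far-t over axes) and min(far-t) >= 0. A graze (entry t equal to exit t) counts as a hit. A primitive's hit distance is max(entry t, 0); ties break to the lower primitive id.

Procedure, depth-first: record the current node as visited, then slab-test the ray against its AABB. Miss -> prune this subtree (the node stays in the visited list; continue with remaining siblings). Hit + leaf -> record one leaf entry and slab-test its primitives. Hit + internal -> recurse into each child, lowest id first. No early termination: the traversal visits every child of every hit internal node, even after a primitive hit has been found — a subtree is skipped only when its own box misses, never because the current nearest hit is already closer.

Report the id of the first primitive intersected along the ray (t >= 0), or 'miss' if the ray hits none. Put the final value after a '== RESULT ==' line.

Traverse from the root:
N0 x:[-25/3,7/3] y:[-23,19] z:[-40/3,1/3] -> hit [-25/3,1/3], descend [11, 15]
  N11 x:[-25/3,7/3] y:[-21,19] z:[-17/3,1/3] -> hit [-17/3,1/3], descend [3, 8]
    N3 x:[-14/3,1/3] y:[-21,1] z:[-14/3,1/3] -> hit [-14/3,1/3], descend [7, 10]
      N7 x:[-14/3,1/3] y:[-7,1] z:[-5/3,1/3] -> hit [-5/3,1/3] leaf, test {P8(miss), P11(miss)}
      N10 x:[-8/3,0] y:[-21,-11] z:[-14/3,-2] -> miss, prune
    N8 x:[-25/3,7/3] y:[3,19] z:[-17/3,-1/3] -> miss, prune
  N15 x:[-5,2] y:[-23,8] z:[-40/3,-16/3] -> miss, prune

Visited [0, 11, 3, 7, 10, 8, 15]. Tests: 7 box, 1 leaf. Nearest: miss.

== RESULT ==
miss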